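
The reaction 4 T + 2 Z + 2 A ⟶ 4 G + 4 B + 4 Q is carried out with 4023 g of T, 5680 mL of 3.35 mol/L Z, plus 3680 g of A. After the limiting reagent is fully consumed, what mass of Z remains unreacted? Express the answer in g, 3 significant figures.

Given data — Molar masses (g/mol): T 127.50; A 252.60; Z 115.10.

n(T) = 4023 / 127.50 = 31.55 mol
n(Z) = 3.35 × 5680/1000 = 19.03 mol
n(A) = 3680 / 252.60 = 14.57 mol
n/ν → T: 7.888, Z: 9.515, A: 7.285; A is limiting.
Z consumed = (2/2) × 14.57 = 14.57 mol
Z remaining = 19.03 − 14.57 = 4.460 mol
mass = 4.460 × 115.10 = 513.3 g

513 g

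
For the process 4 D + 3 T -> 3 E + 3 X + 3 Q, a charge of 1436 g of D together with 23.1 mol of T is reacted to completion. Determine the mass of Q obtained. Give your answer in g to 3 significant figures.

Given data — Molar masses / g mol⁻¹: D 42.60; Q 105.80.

2440 g

n(D) = 1436 / 42.60 = 33.71 mol
n(T) = 23.10 mol
n/ν for D = 33.71/4 = 8.428
n/ν for T = 23.10/3 = 7.700
Smallest n/ν is T → limiting reagent.
n(Q) = (3/3) × 23.10 = 23.10 mol
mass = 23.10 × 105.80 = 2444 g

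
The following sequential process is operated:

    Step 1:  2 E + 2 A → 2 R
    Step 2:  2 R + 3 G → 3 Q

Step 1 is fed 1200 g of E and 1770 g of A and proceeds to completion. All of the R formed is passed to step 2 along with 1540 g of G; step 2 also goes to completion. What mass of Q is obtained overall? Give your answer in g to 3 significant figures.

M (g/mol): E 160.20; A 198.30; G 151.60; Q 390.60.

3970 g

Step 1:
n(E) = 1200 / 160.20 = 7.491 mol
n(A) = 1770 / 198.30 = 8.926 mol
n/ν for E = 7.491/2 = 3.746
n/ν for A = 8.926/2 = 4.463
Smallest n/ν is E → limiting reagent.
n(R) produced = (2/2) × 7.491 = 7.491 mol
Step 2:
n(R) available = 7.491 mol
n(G) = 1540 / 151.60 = 10.16 mol
n/ν for R = 7.491/2 = 3.746
n/ν for G = 10.16/3 = 3.387
Smallest n/ν is G → limiting reagent.
n(Q) = (3/3) × 10.16 = 10.16 mol
mass = 10.16 × 390.60 = 3968 g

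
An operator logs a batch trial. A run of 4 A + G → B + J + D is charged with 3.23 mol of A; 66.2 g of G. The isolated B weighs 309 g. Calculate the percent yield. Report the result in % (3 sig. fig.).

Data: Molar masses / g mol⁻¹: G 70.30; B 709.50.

n(A) = 3.230 mol
n(G) = 66.20 / 70.30 = 0.9417 mol
n/ν for A = 3.230/4 = 0.8075
n/ν for G = 0.9417/1 = 0.9417
Smallest n/ν is A → limiting reagent.
theoretical n(B) = (1/4) × 3.230 = 0.8075 mol → 572.9 g
% yield = 309 / 572.9 × 100 = 53.94 %

53.9 %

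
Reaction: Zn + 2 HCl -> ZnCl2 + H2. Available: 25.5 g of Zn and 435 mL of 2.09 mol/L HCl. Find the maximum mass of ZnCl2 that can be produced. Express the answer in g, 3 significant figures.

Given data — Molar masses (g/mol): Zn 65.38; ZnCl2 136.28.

n(Zn) = 25.50 / 65.38 = 0.3900 mol
n(HCl) = 2.09 × 435.0/1000 = 0.9092 mol
n/ν for Zn = 0.3900/1 = 0.3900
n/ν for HCl = 0.9092/2 = 0.4546
Smallest n/ν is Zn → limiting reagent.
n(ZnCl2) = (1/1) × 0.3900 = 0.3900 mol
mass = 0.3900 × 136.28 = 53.15 g

53.2 g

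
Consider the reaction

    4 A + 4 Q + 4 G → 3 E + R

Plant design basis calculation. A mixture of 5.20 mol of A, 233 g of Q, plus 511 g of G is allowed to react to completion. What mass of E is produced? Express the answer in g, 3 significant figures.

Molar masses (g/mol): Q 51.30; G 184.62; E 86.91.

180 g

n(A) = 5.200 mol
n(Q) = 233.0 / 51.30 = 4.542 mol
n(G) = 511.0 / 184.62 = 2.768 mol
n/ν → A: 1.300, Q: 1.136, G: 0.6920; G is limiting.
n(E) = (3/4) × 2.768 = 2.076 mol
mass = 2.076 × 86.91 = 180.4 g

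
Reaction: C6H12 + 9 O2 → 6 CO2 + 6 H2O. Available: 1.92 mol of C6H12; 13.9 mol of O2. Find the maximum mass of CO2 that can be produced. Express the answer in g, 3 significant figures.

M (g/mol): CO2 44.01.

n(C6H12) = 1.920 mol
n(O2) = 13.90 mol
n/ν → C6H12: 1.920, O2: 1.544; O2 is limiting.
n(CO2) = (6/9) × 13.90 = 9.267 mol
mass = 9.267 × 44.01 = 407.8 g

408 g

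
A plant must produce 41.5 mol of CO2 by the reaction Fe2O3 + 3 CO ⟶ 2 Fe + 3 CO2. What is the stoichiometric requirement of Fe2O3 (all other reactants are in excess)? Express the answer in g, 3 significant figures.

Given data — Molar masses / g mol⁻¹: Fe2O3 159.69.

2210 g

n(CO2) = 41.50 mol
n(Fe2O3) = (1/3) × 41.50 = 13.83 mol
mass = 13.83 × 159.69 = 2209 g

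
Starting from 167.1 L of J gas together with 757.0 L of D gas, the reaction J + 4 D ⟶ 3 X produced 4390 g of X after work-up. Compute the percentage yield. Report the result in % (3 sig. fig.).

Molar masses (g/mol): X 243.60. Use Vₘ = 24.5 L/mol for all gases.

88.1 %

n(J) = 167.1 / 24.5 = 6.820 mol
n(D) = 757.0 / 24.5 = 30.90 mol
n/ν for J = 6.820/1 = 6.820
n/ν for D = 30.90/4 = 7.725
Smallest n/ν is J → limiting reagent.
theoretical n(X) = (3/1) × 6.820 = 20.46 mol → 4984 g
% yield = 4390 / 4984 × 100 = 88.08 %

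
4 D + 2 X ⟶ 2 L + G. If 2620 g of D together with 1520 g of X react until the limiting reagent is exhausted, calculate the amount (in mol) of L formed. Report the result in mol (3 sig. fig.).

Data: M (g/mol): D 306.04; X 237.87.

4.28 mol

n(D) = 2620 / 306.04 = 8.561 mol
n(X) = 1520 / 237.87 = 6.390 mol
n/ν → D: 2.140, X: 3.195; D is limiting.
n(L) = (2/4) × 8.561 = 4.281 mol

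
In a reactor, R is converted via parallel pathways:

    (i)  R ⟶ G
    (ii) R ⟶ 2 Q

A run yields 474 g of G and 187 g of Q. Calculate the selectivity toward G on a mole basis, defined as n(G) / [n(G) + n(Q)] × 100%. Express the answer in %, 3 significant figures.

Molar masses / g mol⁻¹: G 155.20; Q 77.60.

55.9 %

n(G) = 474 / 155.20 = 3.054 mol
n(Q) = 187 / 77.60 = 2.410 mol
selectivity = 3.054/(3.054+2.410) × 100 = 55.89 %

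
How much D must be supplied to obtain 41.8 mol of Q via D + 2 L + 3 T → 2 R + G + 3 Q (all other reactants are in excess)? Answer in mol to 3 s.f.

n(Q) = 41.80 mol
n(D) = (1/3) × 41.80 = 13.93 mol

13.9 mol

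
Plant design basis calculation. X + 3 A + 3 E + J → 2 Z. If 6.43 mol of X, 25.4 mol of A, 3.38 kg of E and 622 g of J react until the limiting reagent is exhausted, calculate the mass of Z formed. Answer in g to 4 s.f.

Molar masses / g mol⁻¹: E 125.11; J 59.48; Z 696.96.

n(X) = 6.430 mol
n(A) = 25.40 mol
n(E) = 3.380×1000 / 125.11 = 27.02 mol
n(J) = 622.0 / 59.48 = 10.46 mol
n/ν → X: 6.430, A: 8.467, E: 9.007, J: 10.46; X is limiting.
n(Z) = (2/1) × 6.430 = 12.86 mol
mass = 12.86 × 696.96 = 8963 g

8963 g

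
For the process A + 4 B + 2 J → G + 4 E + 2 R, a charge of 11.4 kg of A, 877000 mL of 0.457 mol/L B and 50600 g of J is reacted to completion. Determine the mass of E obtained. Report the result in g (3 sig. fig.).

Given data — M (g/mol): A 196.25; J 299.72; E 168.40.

39100 g

n(A) = 11.40×1000 / 196.25 = 58.09 mol
n(B) = 0.457 × 877000/1000 = 400.8 mol
n(J) = 50600 / 299.72 = 168.8 mol
n/ν for A = 58.09/1 = 58.09
n/ν for B = 400.8/4 = 100.2
n/ν for J = 168.8/2 = 84.40
Smallest n/ν is A → limiting reagent.
n(E) = (4/1) × 58.09 = 232.4 mol
mass = 232.4 × 168.40 = 39140 g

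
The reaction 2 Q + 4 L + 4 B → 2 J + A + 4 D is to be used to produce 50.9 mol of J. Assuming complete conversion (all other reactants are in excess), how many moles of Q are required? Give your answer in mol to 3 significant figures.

n(J) = 50.90 mol
n(Q) = (2/2) × 50.90 = 50.90 mol

50.9 mol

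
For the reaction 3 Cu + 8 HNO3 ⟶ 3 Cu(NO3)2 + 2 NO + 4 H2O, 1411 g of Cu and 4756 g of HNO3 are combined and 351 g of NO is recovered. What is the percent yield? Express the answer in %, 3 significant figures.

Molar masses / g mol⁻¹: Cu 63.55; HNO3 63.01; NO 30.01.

79.0 %

n(Cu) = 1411 / 63.55 = 22.20 mol
n(HNO3) = 4756 / 63.01 = 75.48 mol
n/ν for Cu = 22.20/3 = 7.400
n/ν for HNO3 = 75.48/8 = 9.435
Smallest n/ν is Cu → limiting reagent.
theoretical n(NO) = (2/3) × 22.20 = 14.80 mol → 444.1 g
% yield = 351 / 444.1 × 100 = 79.04 %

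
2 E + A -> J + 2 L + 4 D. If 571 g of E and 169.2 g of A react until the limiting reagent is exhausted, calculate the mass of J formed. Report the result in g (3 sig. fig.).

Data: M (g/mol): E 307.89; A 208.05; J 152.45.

n(E) = 571.0 / 307.89 = 1.855 mol
n(A) = 169.2 / 208.05 = 0.8133 mol
n/ν → E: 0.9275, A: 0.8133; A is limiting.
n(J) = (1/1) × 0.8133 = 0.8133 mol
mass = 0.8133 × 152.45 = 124.0 g

124 g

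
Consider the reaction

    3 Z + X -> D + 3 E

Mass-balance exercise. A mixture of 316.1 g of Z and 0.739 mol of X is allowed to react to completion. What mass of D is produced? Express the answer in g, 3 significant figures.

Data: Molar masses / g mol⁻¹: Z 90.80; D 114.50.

84.6 g

n(Z) = 316.1 / 90.80 = 3.481 mol
n(X) = 0.7390 mol
n/ν for Z = 3.481/3 = 1.160
n/ν for X = 0.7390/1 = 0.7390
Smallest n/ν is X → limiting reagent.
n(D) = (1/1) × 0.7390 = 0.7390 mol
mass = 0.7390 × 114.50 = 84.62 g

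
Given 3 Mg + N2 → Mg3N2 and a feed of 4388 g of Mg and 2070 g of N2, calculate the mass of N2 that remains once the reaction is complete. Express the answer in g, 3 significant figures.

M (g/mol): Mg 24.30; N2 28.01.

384 g

n(Mg) = 4388 / 24.30 = 180.6 mol
n(N2) = 2070 / 28.01 = 73.90 mol
n/ν → Mg: 60.20, N2: 73.90; Mg is limiting.
N2 consumed = (1/3) × 180.6 = 60.20 mol
N2 remaining = 73.90 − 60.20 = 13.70 mol
mass = 13.70 × 28.01 = 383.7 g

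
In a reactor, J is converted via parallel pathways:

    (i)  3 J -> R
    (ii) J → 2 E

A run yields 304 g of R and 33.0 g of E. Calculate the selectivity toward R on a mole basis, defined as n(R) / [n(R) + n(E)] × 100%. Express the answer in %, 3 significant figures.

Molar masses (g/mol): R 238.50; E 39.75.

60.6 %

n(R) = 304 / 238.50 = 1.275 mol
n(E) = 33.0 / 39.75 = 0.8302 mol
selectivity = 1.275/(1.275+0.8302) × 100 = 60.56 %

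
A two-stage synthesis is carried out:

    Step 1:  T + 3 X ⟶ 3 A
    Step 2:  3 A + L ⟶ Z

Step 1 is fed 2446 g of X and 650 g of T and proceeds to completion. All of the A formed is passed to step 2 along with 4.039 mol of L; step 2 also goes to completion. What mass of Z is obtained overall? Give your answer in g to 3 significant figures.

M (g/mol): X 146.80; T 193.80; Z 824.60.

Step 1:
n(X) = 2446 / 146.80 = 16.66 mol
n(T) = 650.0 / 193.80 = 3.354 mol
n/ν for X = 16.66/3 = 5.553
n/ν for T = 3.354/1 = 3.354
Smallest n/ν is T → limiting reagent.
n(A) produced = (3/1) × 3.354 = 10.06 mol
Step 2:
n(A) available = 10.06 mol
n(L) = 4.039 mol
n/ν for A = 10.06/3 = 3.353
n/ν for L = 4.039/1 = 4.039
Smallest n/ν is A → limiting reagent.
n(Z) = (1/3) × 10.06 = 3.353 mol
mass = 3.353 × 824.60 = 2765 g

2770 g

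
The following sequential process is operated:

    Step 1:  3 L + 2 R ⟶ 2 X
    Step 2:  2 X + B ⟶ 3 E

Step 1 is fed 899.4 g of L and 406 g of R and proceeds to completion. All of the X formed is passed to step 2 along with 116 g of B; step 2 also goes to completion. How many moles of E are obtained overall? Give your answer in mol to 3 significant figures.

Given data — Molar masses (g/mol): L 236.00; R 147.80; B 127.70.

2.73 mol

Step 1:
n(L) = 899.4 / 236.00 = 3.811 mol
n(R) = 406.0 / 147.80 = 2.747 mol
n/ν for L = 3.811/3 = 1.270
n/ν for R = 2.747/2 = 1.374
Smallest n/ν is L → limiting reagent.
n(X) produced = (2/3) × 3.811 = 2.541 mol
Step 2:
n(X) available = 2.541 mol
n(B) = 116.0 / 127.70 = 0.9084 mol
n/ν for X = 2.541/2 = 1.271
n/ν for B = 0.9084/1 = 0.9084
Smallest n/ν is B → limiting reagent.
n(E) = (3/1) × 0.9084 = 2.725 mol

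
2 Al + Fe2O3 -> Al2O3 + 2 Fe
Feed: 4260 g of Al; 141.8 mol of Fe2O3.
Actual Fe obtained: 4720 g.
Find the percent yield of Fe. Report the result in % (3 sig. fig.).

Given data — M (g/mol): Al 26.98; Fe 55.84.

53.5 %

n(Al) = 4260 / 26.98 = 157.9 mol
n(Fe2O3) = 141.8 mol
n/ν for Al = 157.9/2 = 78.95
n/ν for Fe2O3 = 141.8/1 = 141.8
Smallest n/ν is Al → limiting reagent.
theoretical n(Fe) = (2/2) × 157.9 = 157.9 mol → 8817 g
% yield = 4720 / 8817 × 100 = 53.53 %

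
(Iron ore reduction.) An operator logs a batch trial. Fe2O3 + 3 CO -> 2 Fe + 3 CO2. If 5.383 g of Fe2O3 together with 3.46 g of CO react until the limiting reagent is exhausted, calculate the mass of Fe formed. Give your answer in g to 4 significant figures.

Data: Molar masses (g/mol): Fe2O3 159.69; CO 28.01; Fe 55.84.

3.765 g

n(Fe2O3) = 5.383 / 159.69 = 0.03371 mol
n(CO) = 3.460 / 28.01 = 0.1235 mol
n/ν → Fe2O3: 0.03371, CO: 0.04117; Fe2O3 is limiting.
n(Fe) = (2/1) × 0.03371 = 0.06742 mol
mass = 0.06742 × 55.84 = 3.765 g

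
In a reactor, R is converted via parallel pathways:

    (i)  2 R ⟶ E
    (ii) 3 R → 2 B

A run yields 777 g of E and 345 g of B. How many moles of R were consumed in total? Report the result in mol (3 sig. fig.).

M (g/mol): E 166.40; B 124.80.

n(E) = 777 / 166.40 = 4.669 mol
n(B) = 345 / 124.80 = 2.764 mol
n(R) via (i) = (2/1)×4.669 = 9.338 mol
n(R) via (ii) = (3/2)×2.764 = 4.146 mol
total n(R) = 9.338 + 4.146 = 13.48 mol

13.5 mol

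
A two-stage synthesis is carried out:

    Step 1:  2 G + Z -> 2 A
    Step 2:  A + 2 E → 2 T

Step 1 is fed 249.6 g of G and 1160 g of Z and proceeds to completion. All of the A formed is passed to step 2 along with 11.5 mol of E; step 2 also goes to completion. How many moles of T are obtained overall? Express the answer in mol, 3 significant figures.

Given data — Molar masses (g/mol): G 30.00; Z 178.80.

11.5 mol

Step 1:
n(G) = 249.6 / 30.00 = 8.320 mol
n(Z) = 1160 / 178.80 = 6.488 mol
n/ν for G = 8.320/2 = 4.160
n/ν for Z = 6.488/1 = 6.488
Smallest n/ν is G → limiting reagent.
n(A) produced = (2/2) × 8.320 = 8.320 mol
Step 2:
n(A) available = 8.320 mol
n(E) = 11.50 mol
n/ν for A = 8.320/1 = 8.320
n/ν for E = 11.50/2 = 5.750
Smallest n/ν is E → limiting reagent.
n(T) = (2/2) × 11.50 = 11.50 mol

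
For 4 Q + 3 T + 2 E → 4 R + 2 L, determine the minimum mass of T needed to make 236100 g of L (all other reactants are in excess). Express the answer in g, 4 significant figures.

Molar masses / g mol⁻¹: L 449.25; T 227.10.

179000 g

n(L) = 236100 / 449.25 = 525.5 mol
n(T) = (3/2) × 525.5 = 788.3 mol
mass = 788.3 × 227.10 = 179000 g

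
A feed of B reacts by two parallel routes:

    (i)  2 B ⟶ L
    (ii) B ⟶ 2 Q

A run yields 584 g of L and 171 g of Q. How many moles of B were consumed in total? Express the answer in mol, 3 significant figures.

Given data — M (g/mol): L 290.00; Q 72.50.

5.21 mol

n(L) = 584 / 290.00 = 2.014 mol
n(Q) = 171 / 72.50 = 2.359 mol
n(B) via (i) = (2/1)×2.014 = 4.028 mol
n(B) via (ii) = (1/2)×2.359 = 1.180 mol
total n(B) = 4.028 + 1.180 = 5.208 mol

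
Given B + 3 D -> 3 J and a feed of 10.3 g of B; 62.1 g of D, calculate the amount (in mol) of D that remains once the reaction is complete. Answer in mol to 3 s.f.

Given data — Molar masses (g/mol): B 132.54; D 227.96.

0.0393 mol

n(B) = 10.30 / 132.54 = 0.07771 mol
n(D) = 62.10 / 227.96 = 0.2724 mol
n/ν → B: 0.07771, D: 0.09080; B is limiting.
D consumed = (3/1) × 0.07771 = 0.2331 mol
D remaining = 0.2724 − 0.2331 = 0.03930 mol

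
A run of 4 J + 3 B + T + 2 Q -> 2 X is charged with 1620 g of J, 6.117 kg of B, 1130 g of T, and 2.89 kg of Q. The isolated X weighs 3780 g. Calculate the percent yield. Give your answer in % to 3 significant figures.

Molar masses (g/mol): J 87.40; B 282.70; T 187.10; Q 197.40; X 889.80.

45.8 %

n(J) = 1620 / 87.40 = 18.54 mol
n(B) = 6.117×1000 / 282.70 = 21.64 mol
n(T) = 1130 / 187.10 = 6.040 mol
n(Q) = 2.890×1000 / 197.40 = 14.64 mol
n/ν for J = 18.54/4 = 4.635
n/ν for B = 21.64/3 = 7.213
n/ν for T = 6.040/1 = 6.040
n/ν for Q = 14.64/2 = 7.320
Smallest n/ν is J → limiting reagent.
theoretical n(X) = (2/4) × 18.54 = 9.270 mol → 8248 g
% yield = 3780 / 8248 × 100 = 45.83 %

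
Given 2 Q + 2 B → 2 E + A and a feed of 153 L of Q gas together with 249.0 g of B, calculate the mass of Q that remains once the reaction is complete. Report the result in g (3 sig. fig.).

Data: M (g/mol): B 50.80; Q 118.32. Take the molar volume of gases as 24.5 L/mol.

n(Q) = 153.0 / 24.5 = 6.245 mol
n(B) = 249.0 / 50.80 = 4.902 mol
n/ν for Q = 6.245/2 = 3.123
n/ν for B = 4.902/2 = 2.451
Smallest n/ν is B → limiting reagent.
Q consumed = (2/2) × 4.902 = 4.902 mol
Q remaining = 6.245 − 4.902 = 1.343 mol
mass = 1.343 × 118.32 = 158.9 g

159 g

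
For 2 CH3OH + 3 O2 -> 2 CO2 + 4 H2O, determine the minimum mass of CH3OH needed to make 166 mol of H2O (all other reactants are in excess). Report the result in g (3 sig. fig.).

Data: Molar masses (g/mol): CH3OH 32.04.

n(H2O) = 166.0 mol
n(CH3OH) = (2/4) × 166.0 = 83.00 mol
mass = 83.00 × 32.04 = 2659 g

2660 g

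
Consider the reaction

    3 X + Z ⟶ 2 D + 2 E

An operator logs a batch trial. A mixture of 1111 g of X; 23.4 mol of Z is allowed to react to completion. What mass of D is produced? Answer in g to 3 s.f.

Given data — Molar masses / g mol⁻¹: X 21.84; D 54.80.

n(X) = 1111 / 21.84 = 50.87 mol
n(Z) = 23.40 mol
n/ν for X = 50.87/3 = 16.96
n/ν for Z = 23.40/1 = 23.40
Smallest n/ν is X → limiting reagent.
n(D) = (2/3) × 50.87 = 33.91 mol
mass = 33.91 × 54.80 = 1858 g

1860 g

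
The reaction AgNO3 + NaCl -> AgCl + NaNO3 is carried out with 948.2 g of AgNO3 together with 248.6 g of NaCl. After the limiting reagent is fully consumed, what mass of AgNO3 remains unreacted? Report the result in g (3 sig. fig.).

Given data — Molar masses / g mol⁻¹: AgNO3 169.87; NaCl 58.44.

n(AgNO3) = 948.2 / 169.87 = 5.582 mol
n(NaCl) = 248.6 / 58.44 = 4.254 mol
n/ν for AgNO3 = 5.582/1 = 5.582
n/ν for NaCl = 4.254/1 = 4.254
Smallest n/ν is NaCl → limiting reagent.
AgNO3 consumed = (1/1) × 4.254 = 4.254 mol
AgNO3 remaining = 5.582 − 4.254 = 1.328 mol
mass = 1.328 × 169.87 = 225.6 g

226 g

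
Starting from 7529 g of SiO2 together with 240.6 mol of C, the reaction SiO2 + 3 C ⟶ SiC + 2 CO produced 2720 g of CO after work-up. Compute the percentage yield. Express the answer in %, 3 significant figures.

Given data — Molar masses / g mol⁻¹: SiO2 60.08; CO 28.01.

n(SiO2) = 7529 / 60.08 = 125.3 mol
n(C) = 240.6 mol
n/ν for SiO2 = 125.3/1 = 125.3
n/ν for C = 240.6/3 = 80.20
Smallest n/ν is C → limiting reagent.
theoretical n(CO) = (2/3) × 240.6 = 160.4 mol → 4493 g
% yield = 2720 / 4493 × 100 = 60.54 %

60.5 %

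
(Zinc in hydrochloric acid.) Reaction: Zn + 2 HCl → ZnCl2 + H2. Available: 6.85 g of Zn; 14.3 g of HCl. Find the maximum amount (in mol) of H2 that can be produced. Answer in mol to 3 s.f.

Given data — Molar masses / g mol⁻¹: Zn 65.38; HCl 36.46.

0.105 mol

n(Zn) = 6.850 / 65.38 = 0.1048 mol
n(HCl) = 14.30 / 36.46 = 0.3922 mol
n/ν → Zn: 0.1048, HCl: 0.1961; Zn is limiting.
n(H2) = (1/1) × 0.1048 = 0.1048 mol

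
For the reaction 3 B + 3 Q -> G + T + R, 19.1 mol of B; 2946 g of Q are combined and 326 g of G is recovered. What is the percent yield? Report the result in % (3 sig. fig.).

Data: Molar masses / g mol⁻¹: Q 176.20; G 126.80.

n(B) = 19.10 mol
n(Q) = 2946 / 176.20 = 16.72 mol
n/ν for B = 19.10/3 = 6.367
n/ν for Q = 16.72/3 = 5.573
Smallest n/ν is Q → limiting reagent.
theoretical n(G) = (1/3) × 16.72 = 5.573 mol → 706.7 g
% yield = 326 / 706.7 × 100 = 46.13 %

46.1 %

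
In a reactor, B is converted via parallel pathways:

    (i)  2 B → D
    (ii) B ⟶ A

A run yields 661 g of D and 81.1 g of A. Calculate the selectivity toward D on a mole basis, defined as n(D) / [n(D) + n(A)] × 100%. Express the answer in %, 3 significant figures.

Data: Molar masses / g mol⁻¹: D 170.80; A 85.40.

80.3 %

n(D) = 661 / 170.80 = 3.870 mol
n(A) = 81.1 / 85.40 = 0.9496 mol
selectivity = 3.870/(3.870+0.9496) × 100 = 80.30 %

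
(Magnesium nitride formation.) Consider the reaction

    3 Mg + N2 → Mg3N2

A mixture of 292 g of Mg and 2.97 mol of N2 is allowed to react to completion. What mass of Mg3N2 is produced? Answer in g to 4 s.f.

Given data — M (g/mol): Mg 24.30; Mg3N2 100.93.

n(Mg) = 292.0 / 24.30 = 12.02 mol
n(N2) = 2.970 mol
n/ν for Mg = 12.02/3 = 4.007
n/ν for N2 = 2.970/1 = 2.970
Smallest n/ν is N2 → limiting reagent.
n(Mg3N2) = (1/1) × 2.970 = 2.970 mol
mass = 2.970 × 100.93 = 299.8 g

299.8 g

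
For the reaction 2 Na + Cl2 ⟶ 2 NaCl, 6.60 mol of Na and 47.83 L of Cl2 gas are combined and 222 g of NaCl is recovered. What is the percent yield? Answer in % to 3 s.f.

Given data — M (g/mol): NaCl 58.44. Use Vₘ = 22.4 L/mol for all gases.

n(Na) = 6.600 mol
n(Cl2) = 47.83 / 22.4 = 2.135 mol
n/ν for Na = 6.600/2 = 3.300
n/ν for Cl2 = 2.135/1 = 2.135
Smallest n/ν is Cl2 → limiting reagent.
theoretical n(NaCl) = (2/1) × 2.135 = 4.270 mol → 249.5 g
% yield = 222 / 249.5 × 100 = 88.98 %

89.0 %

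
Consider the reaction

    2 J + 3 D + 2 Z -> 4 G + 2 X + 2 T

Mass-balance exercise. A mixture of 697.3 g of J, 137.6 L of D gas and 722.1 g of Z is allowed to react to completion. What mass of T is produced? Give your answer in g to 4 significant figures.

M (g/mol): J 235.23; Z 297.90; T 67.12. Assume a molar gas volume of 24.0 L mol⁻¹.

n(J) = 697.3 / 235.23 = 2.964 mol
n(D) = 137.6 / 24.0 = 5.733 mol
n(Z) = 722.1 / 297.90 = 2.424 mol
n/ν for J = 2.964/2 = 1.482
n/ν for D = 5.733/3 = 1.911
n/ν for Z = 2.424/2 = 1.212
Smallest n/ν is Z → limiting reagent.
n(T) = (2/2) × 2.424 = 2.424 mol
mass = 2.424 × 67.12 = 162.7 g

162.7 g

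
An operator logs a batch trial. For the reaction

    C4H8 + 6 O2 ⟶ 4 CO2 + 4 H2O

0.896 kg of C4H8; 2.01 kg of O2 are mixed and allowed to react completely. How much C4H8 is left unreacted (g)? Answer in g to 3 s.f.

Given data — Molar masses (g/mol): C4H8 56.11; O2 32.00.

309 g

n(C4H8) = 0.8960×1000 / 56.11 = 15.97 mol
n(O2) = 2.010×1000 / 32.00 = 62.81 mol
n/ν for C4H8 = 15.97/1 = 15.97
n/ν for O2 = 62.81/6 = 10.47
Smallest n/ν is O2 → limiting reagent.
C4H8 consumed = (1/6) × 62.81 = 10.47 mol
C4H8 remaining = 15.97 − 10.47 = 5.500 mol
mass = 5.500 × 56.11 = 308.6 g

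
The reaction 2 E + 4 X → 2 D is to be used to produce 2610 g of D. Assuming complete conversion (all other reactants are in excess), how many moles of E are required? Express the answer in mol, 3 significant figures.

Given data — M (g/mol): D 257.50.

10.1 mol

n(D) = 2610 / 257.50 = 10.14 mol
n(E) = (2/2) × 10.14 = 10.14 mol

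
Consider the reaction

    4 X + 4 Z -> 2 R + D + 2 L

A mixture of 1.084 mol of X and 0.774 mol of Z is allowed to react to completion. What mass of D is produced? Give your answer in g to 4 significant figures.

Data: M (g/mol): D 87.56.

n(X) = 1.084 mol
n(Z) = 0.7740 mol
n/ν for X = 1.084/4 = 0.2710
n/ν for Z = 0.7740/4 = 0.1935
Smallest n/ν is Z → limiting reagent.
n(D) = (1/4) × 0.7740 = 0.1935 mol
mass = 0.1935 × 87.56 = 16.94 g

16.94 g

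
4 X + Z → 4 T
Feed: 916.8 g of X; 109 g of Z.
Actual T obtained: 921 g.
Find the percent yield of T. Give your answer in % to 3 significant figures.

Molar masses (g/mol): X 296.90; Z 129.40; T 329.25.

n(X) = 916.8 / 296.90 = 3.088 mol
n(Z) = 109.0 / 129.40 = 0.8423 mol
n/ν → X: 0.7720, Z: 0.8423; X is limiting.
theoretical n(T) = (4/4) × 3.088 = 3.088 mol → 1017 g
% yield = 921 / 1017 × 100 = 90.56 %

90.6 %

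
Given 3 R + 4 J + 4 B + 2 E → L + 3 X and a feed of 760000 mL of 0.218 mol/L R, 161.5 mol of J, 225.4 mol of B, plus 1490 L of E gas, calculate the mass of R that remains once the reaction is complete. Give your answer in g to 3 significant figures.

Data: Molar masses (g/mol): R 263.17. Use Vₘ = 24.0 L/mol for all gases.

n(R) = 0.218 × 760000/1000 = 165.7 mol
n(J) = 161.5 mol
n(B) = 225.4 mol
n(E) = 1490 / 24.0 = 62.08 mol
n/ν → R: 55.23, J: 40.38, B: 56.35, E: 31.04; E is limiting.
R consumed = (3/2) × 62.08 = 93.12 mol
R remaining = 165.7 − 93.12 = 72.58 mol
mass = 72.58 × 263.17 = 19100 g

19100 g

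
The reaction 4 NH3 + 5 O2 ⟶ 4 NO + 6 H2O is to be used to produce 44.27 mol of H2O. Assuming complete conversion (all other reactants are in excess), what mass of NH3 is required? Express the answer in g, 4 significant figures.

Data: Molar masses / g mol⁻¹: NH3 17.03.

n(H2O) = 44.27 mol
n(NH3) = (4/6) × 44.27 = 29.51 mol
mass = 29.51 × 17.03 = 502.6 g

502.6 g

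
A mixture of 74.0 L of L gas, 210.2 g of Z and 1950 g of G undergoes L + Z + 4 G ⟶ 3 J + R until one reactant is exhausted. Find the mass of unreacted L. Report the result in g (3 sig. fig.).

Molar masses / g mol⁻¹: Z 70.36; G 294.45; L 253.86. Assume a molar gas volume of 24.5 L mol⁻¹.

n(L) = 74.00 / 24.5 = 3.020 mol
n(Z) = 210.2 / 70.36 = 2.987 mol
n(G) = 1950 / 294.45 = 6.623 mol
n/ν → L: 3.020, Z: 2.987, G: 1.656; G is limiting.
L consumed = (1/4) × 6.623 = 1.656 mol
L remaining = 3.020 − 1.656 = 1.364 mol
mass = 1.364 × 253.86 = 346.3 g

346 g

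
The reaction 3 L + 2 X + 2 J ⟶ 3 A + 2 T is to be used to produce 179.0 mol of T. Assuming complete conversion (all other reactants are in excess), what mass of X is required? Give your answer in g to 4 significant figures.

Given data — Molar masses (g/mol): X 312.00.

55850 g

n(T) = 179.0 mol
n(X) = (2/2) × 179.0 = 179.0 mol
mass = 179.0 × 312.00 = 55850 g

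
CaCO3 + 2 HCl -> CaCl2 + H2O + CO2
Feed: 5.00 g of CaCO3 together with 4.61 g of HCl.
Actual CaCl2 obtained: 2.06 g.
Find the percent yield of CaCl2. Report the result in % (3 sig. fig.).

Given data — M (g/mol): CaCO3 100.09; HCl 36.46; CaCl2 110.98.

n(CaCO3) = 5.000 / 100.09 = 0.04996 mol
n(HCl) = 4.610 / 36.46 = 0.1264 mol
n/ν for CaCO3 = 0.04996/1 = 0.04996
n/ν for HCl = 0.1264/2 = 0.06320
Smallest n/ν is CaCO3 → limiting reagent.
theoretical n(CaCl2) = (1/1) × 0.04996 = 0.04996 mol → 5.545 g
% yield = 2.06 / 5.545 × 100 = 37.15 %

37.2 %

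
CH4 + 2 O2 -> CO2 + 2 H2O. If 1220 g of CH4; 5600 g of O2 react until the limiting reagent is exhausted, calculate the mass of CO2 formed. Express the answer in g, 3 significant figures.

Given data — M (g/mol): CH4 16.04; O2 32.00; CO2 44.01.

n(CH4) = 1220 / 16.04 = 76.06 mol
n(O2) = 5600 / 32.00 = 175.0 mol
n/ν for CH4 = 76.06/1 = 76.06
n/ν for O2 = 175.0/2 = 87.50
Smallest n/ν is CH4 → limiting reagent.
n(CO2) = (1/1) × 76.06 = 76.06 mol
mass = 76.06 × 44.01 = 3347 g

3350 g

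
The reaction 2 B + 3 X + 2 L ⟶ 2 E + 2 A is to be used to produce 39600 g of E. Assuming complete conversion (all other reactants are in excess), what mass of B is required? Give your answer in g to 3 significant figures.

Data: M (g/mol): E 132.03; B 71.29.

21400 g

n(E) = 39600 / 132.03 = 299.9 mol
n(B) = (2/2) × 299.9 = 299.9 mol
mass = 299.9 × 71.29 = 21380 g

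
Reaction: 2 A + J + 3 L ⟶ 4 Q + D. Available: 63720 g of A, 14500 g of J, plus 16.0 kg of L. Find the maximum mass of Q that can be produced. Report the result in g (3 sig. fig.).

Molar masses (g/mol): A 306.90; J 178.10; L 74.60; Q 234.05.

n(A) = 63720 / 306.90 = 207.6 mol
n(J) = 14500 / 178.10 = 81.41 mol
n(L) = 16.00×1000 / 74.60 = 214.5 mol
n/ν for A = 207.6/2 = 103.8
n/ν for J = 81.41/1 = 81.41
n/ν for L = 214.5/3 = 71.50
Smallest n/ν is L → limiting reagent.
n(Q) = (4/3) × 214.5 = 286.0 mol
mass = 286.0 × 234.05 = 66940 g

66900 g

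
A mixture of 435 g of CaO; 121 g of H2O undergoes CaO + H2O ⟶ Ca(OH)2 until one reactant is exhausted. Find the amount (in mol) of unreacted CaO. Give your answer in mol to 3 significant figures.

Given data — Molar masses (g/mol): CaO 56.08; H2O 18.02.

1.04 mol

n(CaO) = 435.0 / 56.08 = 7.757 mol
n(H2O) = 121.0 / 18.02 = 6.715 mol
n/ν for CaO = 7.757/1 = 7.757
n/ν for H2O = 6.715/1 = 6.715
Smallest n/ν is H2O → limiting reagent.
CaO consumed = (1/1) × 6.715 = 6.715 mol
CaO remaining = 7.757 − 6.715 = 1.042 mol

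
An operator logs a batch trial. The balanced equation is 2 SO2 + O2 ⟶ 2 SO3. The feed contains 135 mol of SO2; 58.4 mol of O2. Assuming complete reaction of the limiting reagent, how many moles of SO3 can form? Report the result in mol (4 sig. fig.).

n(SO2) = 135.0 mol
n(O2) = 58.40 mol
n/ν for SO2 = 135.0/2 = 67.50
n/ν for O2 = 58.40/1 = 58.40
Smallest n/ν is O2 → limiting reagent.
n(SO3) = (2/1) × 58.40 = 116.8 mol

116.8 mol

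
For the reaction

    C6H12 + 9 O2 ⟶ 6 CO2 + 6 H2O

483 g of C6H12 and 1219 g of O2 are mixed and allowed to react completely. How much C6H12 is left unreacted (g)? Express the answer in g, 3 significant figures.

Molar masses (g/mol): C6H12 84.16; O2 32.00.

127 g

n(C6H12) = 483.0 / 84.16 = 5.739 mol
n(O2) = 1219 / 32.00 = 38.09 mol
n/ν → C6H12: 5.739, O2: 4.232; O2 is limiting.
C6H12 consumed = (1/9) × 38.09 = 4.232 mol
C6H12 remaining = 5.739 − 4.232 = 1.507 mol
mass = 1.507 × 84.16 = 126.8 g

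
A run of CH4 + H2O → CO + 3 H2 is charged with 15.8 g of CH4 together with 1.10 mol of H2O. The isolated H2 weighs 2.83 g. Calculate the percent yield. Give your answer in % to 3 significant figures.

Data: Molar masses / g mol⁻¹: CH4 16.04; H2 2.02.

n(CH4) = 15.80 / 16.04 = 0.9850 mol
n(H2O) = 1.100 mol
n/ν → CH4: 0.9850, H2O: 1.100; CH4 is limiting.
theoretical n(H2) = (3/1) × 0.9850 = 2.955 mol → 5.969 g
% yield = 2.83 / 5.969 × 100 = 47.41 %

47.4 %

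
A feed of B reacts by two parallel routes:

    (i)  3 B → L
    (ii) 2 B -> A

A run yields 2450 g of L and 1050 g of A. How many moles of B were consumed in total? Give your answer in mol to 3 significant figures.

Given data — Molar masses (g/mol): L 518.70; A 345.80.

20.2 mol

n(L) = 2450 / 518.70 = 4.723 mol
n(A) = 1050 / 345.80 = 3.036 mol
n(B) via (i) = (3/1)×4.723 = 14.17 mol
n(B) via (ii) = (2/1)×3.036 = 6.072 mol
total n(B) = 14.17 + 6.072 = 20.24 mol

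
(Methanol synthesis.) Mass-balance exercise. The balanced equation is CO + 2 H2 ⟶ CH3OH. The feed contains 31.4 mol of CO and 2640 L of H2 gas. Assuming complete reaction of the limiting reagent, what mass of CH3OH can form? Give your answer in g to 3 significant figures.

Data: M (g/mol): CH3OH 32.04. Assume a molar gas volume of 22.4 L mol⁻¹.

n(CO) = 31.40 mol
n(H2) = 2640 / 22.4 = 117.9 mol
n/ν for CO = 31.40/1 = 31.40
n/ν for H2 = 117.9/2 = 58.95
Smallest n/ν is CO → limiting reagent.
n(CH3OH) = (1/1) × 31.40 = 31.40 mol
mass = 31.40 × 32.04 = 1006 g

1010 g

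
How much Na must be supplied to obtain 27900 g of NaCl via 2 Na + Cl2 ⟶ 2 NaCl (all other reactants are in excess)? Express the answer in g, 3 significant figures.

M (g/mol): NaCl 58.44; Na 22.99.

n(NaCl) = 27900 / 58.44 = 477.4 mol
n(Na) = (2/2) × 477.4 = 477.4 mol
mass = 477.4 × 22.99 = 10980 g

11000 g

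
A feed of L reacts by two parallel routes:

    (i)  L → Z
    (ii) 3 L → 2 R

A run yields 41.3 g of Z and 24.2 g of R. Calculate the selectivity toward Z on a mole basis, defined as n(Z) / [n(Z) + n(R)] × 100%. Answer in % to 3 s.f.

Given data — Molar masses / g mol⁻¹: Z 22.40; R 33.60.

71.9 %

n(Z) = 41.3 / 22.40 = 1.844 mol
n(R) = 24.2 / 33.60 = 0.7202 mol
selectivity = 1.844/(1.844+0.7202) × 100 = 71.91 %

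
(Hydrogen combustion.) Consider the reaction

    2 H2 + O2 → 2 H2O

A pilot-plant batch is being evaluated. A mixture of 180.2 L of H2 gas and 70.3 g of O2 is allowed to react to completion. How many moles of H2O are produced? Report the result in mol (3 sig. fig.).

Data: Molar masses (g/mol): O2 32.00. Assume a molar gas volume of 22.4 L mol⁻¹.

n(H2) = 180.2 / 22.4 = 8.045 mol
n(O2) = 70.30 / 32.00 = 2.197 mol
n/ν for H2 = 8.045/2 = 4.023
n/ν for O2 = 2.197/1 = 2.197
Smallest n/ν is O2 → limiting reagent.
n(H2O) = (2/1) × 2.197 = 4.394 mol

4.39 mol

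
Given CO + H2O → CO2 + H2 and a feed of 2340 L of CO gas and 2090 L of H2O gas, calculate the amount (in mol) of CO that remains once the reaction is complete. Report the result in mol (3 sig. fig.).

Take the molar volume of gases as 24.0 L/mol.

10.4 mol

n(CO) = 2340 / 24.0 = 97.50 mol
n(H2O) = 2090 / 24.0 = 87.08 mol
n/ν → CO: 97.50, H2O: 87.08; H2O is limiting.
CO consumed = (1/1) × 87.08 = 87.08 mol
CO remaining = 97.50 − 87.08 = 10.42 mol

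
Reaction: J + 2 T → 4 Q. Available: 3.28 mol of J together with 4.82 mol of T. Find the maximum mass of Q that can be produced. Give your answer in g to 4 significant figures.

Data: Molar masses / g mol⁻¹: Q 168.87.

1628 g

n(J) = 3.280 mol
n(T) = 4.820 mol
n/ν for J = 3.280/1 = 3.280
n/ν for T = 4.820/2 = 2.410
Smallest n/ν is T → limiting reagent.
n(Q) = (4/2) × 4.820 = 9.640 mol
mass = 9.640 × 168.87 = 1628 g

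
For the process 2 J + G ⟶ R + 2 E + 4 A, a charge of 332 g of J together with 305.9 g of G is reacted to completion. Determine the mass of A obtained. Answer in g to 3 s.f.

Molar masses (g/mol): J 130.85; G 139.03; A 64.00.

n(J) = 332.0 / 130.85 = 2.537 mol
n(G) = 305.9 / 139.03 = 2.200 mol
n/ν for J = 2.537/2 = 1.269
n/ν for G = 2.200/1 = 2.200
Smallest n/ν is J → limiting reagent.
n(A) = (4/2) × 2.537 = 5.074 mol
mass = 5.074 × 64.00 = 324.7 g

325 g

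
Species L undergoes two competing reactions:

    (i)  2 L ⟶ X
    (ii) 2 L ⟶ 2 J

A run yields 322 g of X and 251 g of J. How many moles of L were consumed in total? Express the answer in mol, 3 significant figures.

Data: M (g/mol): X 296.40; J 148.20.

3.87 mol

n(X) = 322 / 296.40 = 1.086 mol
n(J) = 251 / 148.20 = 1.694 mol
n(L) via (i) = (2/1)×1.086 = 2.172 mol
n(L) via (ii) = (2/2)×1.694 = 1.694 mol
total n(L) = 2.172 + 1.694 = 3.866 mol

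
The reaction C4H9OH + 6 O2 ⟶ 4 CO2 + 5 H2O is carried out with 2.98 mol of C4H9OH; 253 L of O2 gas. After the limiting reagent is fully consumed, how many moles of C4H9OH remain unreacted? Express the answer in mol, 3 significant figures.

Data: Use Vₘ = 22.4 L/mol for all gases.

1.10 mol

n(C4H9OH) = 2.980 mol
n(O2) = 253.0 / 22.4 = 11.29 mol
n/ν for C4H9OH = 2.980/1 = 2.980
n/ν for O2 = 11.29/6 = 1.882
Smallest n/ν is O2 → limiting reagent.
C4H9OH consumed = (1/6) × 11.29 = 1.882 mol
C4H9OH remaining = 2.980 − 1.882 = 1.098 mol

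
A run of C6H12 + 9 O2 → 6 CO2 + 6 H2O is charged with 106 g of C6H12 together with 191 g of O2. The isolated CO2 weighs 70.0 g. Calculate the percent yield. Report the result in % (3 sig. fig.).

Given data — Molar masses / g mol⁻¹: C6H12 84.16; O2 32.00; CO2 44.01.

n(C6H12) = 106.0 / 84.16 = 1.260 mol
n(O2) = 191.0 / 32.00 = 5.969 mol
n/ν for C6H12 = 1.260/1 = 1.260
n/ν for O2 = 5.969/9 = 0.6632
Smallest n/ν is O2 → limiting reagent.
theoretical n(CO2) = (6/9) × 5.969 = 3.979 mol → 175.1 g
% yield = 70.0 / 175.1 × 100 = 39.98 %

40.0 %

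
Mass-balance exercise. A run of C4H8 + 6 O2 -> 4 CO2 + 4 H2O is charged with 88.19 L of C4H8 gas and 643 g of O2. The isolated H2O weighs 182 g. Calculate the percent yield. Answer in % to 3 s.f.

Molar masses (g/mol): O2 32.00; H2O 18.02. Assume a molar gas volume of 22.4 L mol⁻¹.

75.4 %

n(C4H8) = 88.19 / 22.4 = 3.937 mol
n(O2) = 643.0 / 32.00 = 20.09 mol
n/ν for C4H8 = 3.937/1 = 3.937
n/ν for O2 = 20.09/6 = 3.348
Smallest n/ν is O2 → limiting reagent.
theoretical n(H2O) = (4/6) × 20.09 = 13.39 mol → 241.3 g
% yield = 182 / 241.3 × 100 = 75.42 %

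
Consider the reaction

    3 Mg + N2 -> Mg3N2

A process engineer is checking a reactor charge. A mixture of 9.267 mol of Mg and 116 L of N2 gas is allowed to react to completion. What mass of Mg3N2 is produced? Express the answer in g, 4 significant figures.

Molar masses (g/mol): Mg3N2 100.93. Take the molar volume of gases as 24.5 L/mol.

311.8 g

n(Mg) = 9.267 mol
n(N2) = 116.0 / 24.5 = 4.735 mol
n/ν → Mg: 3.089, N2: 4.735; Mg is limiting.
n(Mg3N2) = (1/3) × 9.267 = 3.089 mol
mass = 3.089 × 100.93 = 311.8 g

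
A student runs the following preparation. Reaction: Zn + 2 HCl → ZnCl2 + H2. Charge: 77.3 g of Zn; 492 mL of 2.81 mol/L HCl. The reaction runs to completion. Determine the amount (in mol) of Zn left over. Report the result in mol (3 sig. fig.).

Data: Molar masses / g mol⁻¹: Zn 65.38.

n(Zn) = 77.30 / 65.38 = 1.182 mol
n(HCl) = 2.81 × 492.0/1000 = 1.383 mol
n/ν for Zn = 1.182/1 = 1.182
n/ν for HCl = 1.383/2 = 0.6915
Smallest n/ν is HCl → limiting reagent.
Zn consumed = (1/2) × 1.383 = 0.6915 mol
Zn remaining = 1.182 − 0.6915 = 0.4905 mol

0.491 mol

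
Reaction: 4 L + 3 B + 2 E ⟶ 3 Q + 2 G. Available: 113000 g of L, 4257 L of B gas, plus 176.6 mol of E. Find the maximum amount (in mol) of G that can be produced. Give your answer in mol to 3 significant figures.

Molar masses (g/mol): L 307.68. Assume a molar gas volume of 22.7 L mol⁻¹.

125 mol

n(L) = 113000 / 307.68 = 367.3 mol
n(B) = 4257 / 22.7 = 187.5 mol
n(E) = 176.6 mol
n/ν for L = 367.3/4 = 91.83
n/ν for B = 187.5/3 = 62.50
n/ν for E = 176.6/2 = 88.30
Smallest n/ν is B → limiting reagent.
n(G) = (2/3) × 187.5 = 125.0 mol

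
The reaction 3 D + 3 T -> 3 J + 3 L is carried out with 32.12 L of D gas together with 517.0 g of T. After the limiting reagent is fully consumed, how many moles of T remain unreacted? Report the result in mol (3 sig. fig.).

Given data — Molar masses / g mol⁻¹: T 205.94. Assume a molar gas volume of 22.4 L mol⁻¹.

n(D) = 32.12 / 22.4 = 1.434 mol
n(T) = 517.0 / 205.94 = 2.510 mol
n/ν → D: 0.4780, T: 0.8367; D is limiting.
T consumed = (3/3) × 1.434 = 1.434 mol
T remaining = 2.510 − 1.434 = 1.076 mol

1.08 mol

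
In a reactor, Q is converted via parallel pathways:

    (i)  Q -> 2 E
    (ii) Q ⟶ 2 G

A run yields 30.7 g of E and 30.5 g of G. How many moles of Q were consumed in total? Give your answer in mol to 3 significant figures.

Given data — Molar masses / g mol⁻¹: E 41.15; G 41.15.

n(E) = 30.7 / 41.15 = 0.7461 mol
n(G) = 30.5 / 41.15 = 0.7412 mol
n(Q) via (i) = (1/2)×0.7461 = 0.3731 mol
n(Q) via (ii) = (1/2)×0.7412 = 0.3706 mol
total n(Q) = 0.3731 + 0.3706 = 0.7437 mol

0.744 mol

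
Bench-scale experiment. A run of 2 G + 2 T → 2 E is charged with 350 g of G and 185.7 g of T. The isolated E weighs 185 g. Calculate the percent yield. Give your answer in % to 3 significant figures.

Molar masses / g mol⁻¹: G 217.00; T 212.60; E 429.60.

49.3 %

n(G) = 350.0 / 217.00 = 1.613 mol
n(T) = 185.7 / 212.60 = 0.8735 mol
n/ν → G: 0.8065, T: 0.4368; T is limiting.
theoretical n(E) = (2/2) × 0.8735 = 0.8735 mol → 375.3 g
% yield = 185 / 375.3 × 100 = 49.29 %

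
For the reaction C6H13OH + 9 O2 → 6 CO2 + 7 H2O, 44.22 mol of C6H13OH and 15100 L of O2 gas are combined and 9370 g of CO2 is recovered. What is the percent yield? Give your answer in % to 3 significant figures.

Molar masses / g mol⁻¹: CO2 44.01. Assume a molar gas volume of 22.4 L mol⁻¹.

n(C6H13OH) = 44.22 mol
n(O2) = 15100 / 22.4 = 674.1 mol
n/ν for C6H13OH = 44.22/1 = 44.22
n/ν for O2 = 674.1/9 = 74.90
Smallest n/ν is C6H13OH → limiting reagent.
theoretical n(CO2) = (6/1) × 44.22 = 265.3 mol → 11680 g
% yield = 9370 / 11680 × 100 = 80.22 %

80.2 %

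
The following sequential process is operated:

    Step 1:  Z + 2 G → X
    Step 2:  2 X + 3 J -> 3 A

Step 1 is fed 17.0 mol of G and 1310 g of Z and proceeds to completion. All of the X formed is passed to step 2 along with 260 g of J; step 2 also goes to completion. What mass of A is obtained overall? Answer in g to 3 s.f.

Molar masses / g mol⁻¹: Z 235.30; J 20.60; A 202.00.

1690 g

Step 1:
n(G) = 17.00 mol
n(Z) = 1310 / 235.30 = 5.567 mol
n/ν → G: 8.500, Z: 5.567; Z is limiting.
n(X) produced = (1/1) × 5.567 = 5.567 mol
Step 2:
n(X) available = 5.567 mol
n(J) = 260.0 / 20.60 = 12.62 mol
n/ν → X: 2.784, J: 4.207; X is limiting.
n(A) = (3/2) × 5.567 = 8.351 mol
mass = 8.351 × 202.00 = 1687 g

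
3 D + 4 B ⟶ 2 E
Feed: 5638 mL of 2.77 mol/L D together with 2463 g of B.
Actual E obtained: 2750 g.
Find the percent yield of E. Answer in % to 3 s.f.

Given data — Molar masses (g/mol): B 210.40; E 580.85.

n(D) = 2.77 × 5638/1000 = 15.62 mol
n(B) = 2463 / 210.40 = 11.71 mol
n/ν → D: 5.207, B: 2.928; B is limiting.
theoretical n(E) = (2/4) × 11.71 = 5.855 mol → 3401 g
% yield = 2750 / 3401 × 100 = 80.86 %

80.9 %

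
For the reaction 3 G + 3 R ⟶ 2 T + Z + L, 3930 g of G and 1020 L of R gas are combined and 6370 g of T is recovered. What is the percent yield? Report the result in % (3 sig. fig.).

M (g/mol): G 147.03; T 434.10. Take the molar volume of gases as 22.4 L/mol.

82.3 %

n(G) = 3930 / 147.03 = 26.73 mol
n(R) = 1020 / 22.4 = 45.54 mol
n/ν → G: 8.910, R: 15.18; G is limiting.
theoretical n(T) = (2/3) × 26.73 = 17.82 mol → 7736 g
% yield = 6370 / 7736 × 100 = 82.34 %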